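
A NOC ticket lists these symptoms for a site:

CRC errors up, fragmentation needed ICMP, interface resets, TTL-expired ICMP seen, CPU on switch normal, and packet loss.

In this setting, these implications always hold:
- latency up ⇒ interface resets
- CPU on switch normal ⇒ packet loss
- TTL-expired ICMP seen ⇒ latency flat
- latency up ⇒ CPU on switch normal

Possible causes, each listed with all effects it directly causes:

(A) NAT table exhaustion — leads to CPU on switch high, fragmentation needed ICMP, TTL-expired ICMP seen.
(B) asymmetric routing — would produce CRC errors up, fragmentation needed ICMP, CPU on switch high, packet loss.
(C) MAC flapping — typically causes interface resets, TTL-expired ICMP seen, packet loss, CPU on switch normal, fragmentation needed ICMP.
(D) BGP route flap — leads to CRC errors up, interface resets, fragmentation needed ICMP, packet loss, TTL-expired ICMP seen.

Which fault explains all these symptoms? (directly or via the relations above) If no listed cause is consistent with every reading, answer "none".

Checking each candidate against the observations:
(A) NAT table exhaustion — CRC errors up miss; fragmentation needed ICMP match; interface resets miss; TTL-expired ICMP seen match; CPU on switch normal miss; packet loss miss
(B) asymmetric routing — fails on interface resets, TTL-expired ICMP seen, CPU on switch normal (predicts CPU on switch high, not CPU on switch normal)
(C) MAC flapping — does not account for CRC errors up
(D) BGP route flap — does not account for CPU on switch normal
No candidate is consistent with all observations.

none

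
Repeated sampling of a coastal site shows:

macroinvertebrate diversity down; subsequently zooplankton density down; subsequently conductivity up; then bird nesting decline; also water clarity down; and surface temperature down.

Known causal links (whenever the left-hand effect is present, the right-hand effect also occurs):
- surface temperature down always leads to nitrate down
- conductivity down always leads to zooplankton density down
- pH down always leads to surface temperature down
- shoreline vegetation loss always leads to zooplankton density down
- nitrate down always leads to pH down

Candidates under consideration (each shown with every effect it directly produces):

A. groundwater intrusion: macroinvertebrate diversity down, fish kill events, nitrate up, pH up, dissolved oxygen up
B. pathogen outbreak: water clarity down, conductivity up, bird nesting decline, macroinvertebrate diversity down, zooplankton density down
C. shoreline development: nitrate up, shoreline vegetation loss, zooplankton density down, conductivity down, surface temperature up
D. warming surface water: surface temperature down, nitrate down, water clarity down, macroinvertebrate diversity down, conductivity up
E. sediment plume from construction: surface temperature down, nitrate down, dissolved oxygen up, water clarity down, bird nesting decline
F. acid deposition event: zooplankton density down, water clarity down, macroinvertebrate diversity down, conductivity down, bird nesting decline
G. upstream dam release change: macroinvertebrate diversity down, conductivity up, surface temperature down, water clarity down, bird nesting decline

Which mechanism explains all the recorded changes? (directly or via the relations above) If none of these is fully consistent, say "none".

none

Checking each candidate against the observations:
(A) groundwater intrusion — does not account for zooplankton density down, conductivity up, bird nesting decline, water clarity down, surface temperature down
(B) pathogen outbreak — macroinvertebrate diversity down match; zooplankton density down match; conductivity up match; bird nesting decline match; water clarity down match; surface temperature down miss
(C) shoreline development — macroinvertebrate diversity down miss; zooplankton density down match; conductivity up miss; bird nesting decline miss; water clarity down miss; surface temperature down miss
(D) warming surface water — macroinvertebrate diversity down match; zooplankton density down miss; conductivity up match; bird nesting decline miss; water clarity down match; surface temperature down match
(E) sediment plume from construction — macroinvertebrate diversity down miss; zooplankton density down miss; conductivity up miss; bird nesting decline match; water clarity down match; surface temperature down match
(F) acid deposition event — fails on conductivity up, surface temperature down (predicts conductivity down, not conductivity up)
(G) upstream dam release change — macroinvertebrate diversity down match; zooplankton density down miss; conductivity up match; bird nesting decline match; water clarity down match; surface temperature down match
Every candidate fails on at least one observation.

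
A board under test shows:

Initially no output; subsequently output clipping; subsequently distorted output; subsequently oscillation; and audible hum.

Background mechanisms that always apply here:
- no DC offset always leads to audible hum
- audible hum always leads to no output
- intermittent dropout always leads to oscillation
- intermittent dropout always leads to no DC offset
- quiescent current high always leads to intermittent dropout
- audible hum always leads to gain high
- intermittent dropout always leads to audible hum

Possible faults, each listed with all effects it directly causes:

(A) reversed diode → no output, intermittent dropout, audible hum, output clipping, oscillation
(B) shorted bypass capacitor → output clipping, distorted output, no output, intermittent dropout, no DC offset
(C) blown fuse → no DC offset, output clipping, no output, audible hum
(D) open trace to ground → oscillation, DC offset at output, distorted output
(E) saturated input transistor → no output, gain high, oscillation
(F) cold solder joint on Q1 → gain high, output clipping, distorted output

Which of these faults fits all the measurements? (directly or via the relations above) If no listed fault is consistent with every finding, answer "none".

B

Checking each candidate against the observations:
(A) reversed diode — no output yes; output clipping yes; distorted output NO; oscillation yes; audible hum yes
(B) shorted bypass capacitor — no output yes; output clipping yes; distorted output yes; oscillation yes (by intermittent dropout → oscillation); audible hum yes (by intermittent dropout → audible hum)
(C) blown fuse — does not account for distorted output, oscillation
(D) open trace to ground — no output NO; output clipping NO; distorted output yes; oscillation yes; audible hum NO
(E) saturated input transistor — does not account for output clipping, distorted output, audible hum
(F) cold solder joint on Q1 — no output NO; output clipping yes; distorted output yes; oscillation NO; audible hum NO
Only (B) is consistent with every observation.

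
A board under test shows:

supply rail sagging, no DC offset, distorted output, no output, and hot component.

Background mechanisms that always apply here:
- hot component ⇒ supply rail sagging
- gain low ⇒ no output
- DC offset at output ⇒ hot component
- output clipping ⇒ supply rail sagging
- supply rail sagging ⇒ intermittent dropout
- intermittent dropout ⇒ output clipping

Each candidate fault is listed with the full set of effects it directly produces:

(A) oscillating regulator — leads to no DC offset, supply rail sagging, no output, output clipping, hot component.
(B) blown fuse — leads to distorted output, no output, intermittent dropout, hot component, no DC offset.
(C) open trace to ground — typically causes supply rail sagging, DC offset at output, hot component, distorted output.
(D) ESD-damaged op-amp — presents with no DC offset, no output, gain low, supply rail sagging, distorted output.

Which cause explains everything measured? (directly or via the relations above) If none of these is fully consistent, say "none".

For each candidate, compare predicted effects to what was observed:
(A) oscillating regulator — does not account for distorted output
(B) blown fuse — accounts for every observation (supply rail sagging by hot component → supply rail sagging)
(C) open trace to ground — fails on no DC offset, no output (predicts DC offset at output, not no DC offset)
(D) ESD-damaged op-amp — supply rail sagging match; no DC offset match; distorted output match; no output match; hot component miss
(B) is the only candidate with no mismatches.

B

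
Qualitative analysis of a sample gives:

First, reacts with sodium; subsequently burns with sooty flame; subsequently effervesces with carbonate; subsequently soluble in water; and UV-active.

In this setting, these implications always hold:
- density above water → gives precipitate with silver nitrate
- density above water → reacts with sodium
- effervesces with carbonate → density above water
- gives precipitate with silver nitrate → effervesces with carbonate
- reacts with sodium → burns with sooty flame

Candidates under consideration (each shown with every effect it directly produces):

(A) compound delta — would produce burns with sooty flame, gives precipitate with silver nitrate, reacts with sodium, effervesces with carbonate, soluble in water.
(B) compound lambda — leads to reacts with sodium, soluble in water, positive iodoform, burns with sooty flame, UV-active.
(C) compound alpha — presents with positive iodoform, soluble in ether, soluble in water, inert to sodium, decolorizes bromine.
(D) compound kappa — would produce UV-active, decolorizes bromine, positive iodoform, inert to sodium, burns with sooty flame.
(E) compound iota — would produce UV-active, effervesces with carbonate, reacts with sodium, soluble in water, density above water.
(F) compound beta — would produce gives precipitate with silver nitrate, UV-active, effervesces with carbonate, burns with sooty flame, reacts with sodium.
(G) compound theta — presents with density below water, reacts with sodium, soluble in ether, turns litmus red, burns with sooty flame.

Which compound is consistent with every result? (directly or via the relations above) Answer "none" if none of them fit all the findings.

E

Checking each candidate against the observations:
(A) compound delta — does not account for UV-active
(B) compound lambda — does not account for effervesces with carbonate
(C) compound alpha — fails on reacts with sodium, burns with sooty flame, effervesces with carbonate, UV-active (predicts inert to sodium, not reacts with sodium)
(D) compound kappa — reacts with sodium ✗; burns with sooty flame ✓; effervesces with carbonate ✗; soluble in water ✗; UV-active ✓
(E) compound iota — reacts with sodium ✓; burns with sooty flame ✓ (by reacts with sodium → burns with sooty flame); effervesces with carbonate ✓; soluble in water ✓; UV-active ✓
(F) compound beta — does not account for soluble in water
(G) compound theta — does not account for effervesces with carbonate, soluble in water, UV-active
Only (E) is consistent with every observation.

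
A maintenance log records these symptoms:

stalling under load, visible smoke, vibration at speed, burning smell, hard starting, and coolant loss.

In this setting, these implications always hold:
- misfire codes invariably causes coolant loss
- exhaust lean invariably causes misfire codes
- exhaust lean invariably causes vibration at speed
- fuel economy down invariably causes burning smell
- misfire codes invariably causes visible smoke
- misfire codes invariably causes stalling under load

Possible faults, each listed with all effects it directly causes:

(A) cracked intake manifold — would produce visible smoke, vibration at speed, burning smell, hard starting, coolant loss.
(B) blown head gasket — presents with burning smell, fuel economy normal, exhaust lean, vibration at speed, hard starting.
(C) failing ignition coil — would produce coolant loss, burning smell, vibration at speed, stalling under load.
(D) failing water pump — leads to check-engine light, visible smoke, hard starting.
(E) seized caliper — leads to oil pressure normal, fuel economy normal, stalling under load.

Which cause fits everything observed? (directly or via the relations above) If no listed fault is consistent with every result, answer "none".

B

Testing each hypothesis:
(A) cracked intake manifold — does not account for stalling under load
(B) blown head gasket — stalling under load match (via exhaust lean → misfire codes → stalling under load); visible smoke match (via exhaust lean → misfire codes → visible smoke); vibration at speed match; burning smell match; hard starting match; coolant loss match (via exhaust lean → misfire codes → coolant loss)
(C) failing ignition coil — stalling under load match; visible smoke miss; vibration at speed match; burning smell match; hard starting miss; coolant loss match
(D) failing water pump — stalling under load miss; visible smoke match; vibration at speed miss; burning smell miss; hard starting match; coolant loss miss
(E) seized caliper — stalling under load match; visible smoke miss; vibration at speed miss; burning smell miss; hard starting miss; coolant loss miss
Only (B) is consistent with every observation.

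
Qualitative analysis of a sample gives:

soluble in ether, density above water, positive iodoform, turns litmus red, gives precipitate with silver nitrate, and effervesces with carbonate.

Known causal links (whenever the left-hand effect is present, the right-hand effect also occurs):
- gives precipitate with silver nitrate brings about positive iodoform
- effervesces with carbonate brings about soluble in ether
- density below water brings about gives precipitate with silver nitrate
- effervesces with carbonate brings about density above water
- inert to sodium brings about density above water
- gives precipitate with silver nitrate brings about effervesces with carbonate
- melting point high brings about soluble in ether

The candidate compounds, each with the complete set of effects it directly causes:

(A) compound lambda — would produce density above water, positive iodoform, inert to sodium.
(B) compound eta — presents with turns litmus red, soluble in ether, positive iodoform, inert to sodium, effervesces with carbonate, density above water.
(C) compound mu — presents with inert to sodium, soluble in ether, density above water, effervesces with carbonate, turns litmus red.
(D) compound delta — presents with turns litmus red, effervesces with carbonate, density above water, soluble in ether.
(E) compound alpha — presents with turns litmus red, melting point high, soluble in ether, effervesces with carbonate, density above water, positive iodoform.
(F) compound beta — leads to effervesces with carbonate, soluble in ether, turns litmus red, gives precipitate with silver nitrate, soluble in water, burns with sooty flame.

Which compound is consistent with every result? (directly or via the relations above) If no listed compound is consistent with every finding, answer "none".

F

For each candidate, compare predicted effects to what was observed:
(A) compound lambda — does not account for soluble in ether, turns litmus red, gives precipitate with silver nitrate, effervesces with carbonate
(B) compound eta — does not account for gives precipitate with silver nitrate
(C) compound mu — soluble in ether match; density above water match; positive iodoform miss; turns litmus red match; gives precipitate with silver nitrate miss; effervesces with carbonate match
(D) compound delta — does not account for positive iodoform, gives precipitate with silver nitrate
(E) compound alpha — does not account for gives precipitate with silver nitrate
(F) compound beta — accounts for every observation (density above water through effervesces with carbonate → density above water)
(F) is the only candidate with no mismatches.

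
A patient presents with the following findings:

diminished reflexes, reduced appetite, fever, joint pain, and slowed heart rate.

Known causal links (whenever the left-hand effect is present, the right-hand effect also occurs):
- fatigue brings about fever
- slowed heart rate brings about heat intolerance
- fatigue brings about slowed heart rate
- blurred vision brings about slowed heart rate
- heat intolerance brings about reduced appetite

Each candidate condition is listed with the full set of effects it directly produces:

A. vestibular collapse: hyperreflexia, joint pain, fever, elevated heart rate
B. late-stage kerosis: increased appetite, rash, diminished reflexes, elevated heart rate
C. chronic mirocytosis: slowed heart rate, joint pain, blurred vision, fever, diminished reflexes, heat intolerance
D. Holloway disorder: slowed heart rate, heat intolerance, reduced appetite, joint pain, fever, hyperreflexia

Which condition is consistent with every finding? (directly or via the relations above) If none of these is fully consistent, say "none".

Testing each hypothesis:
(A) vestibular collapse — diminished reflexes ✗; reduced appetite ✗; fever ✓; joint pain ✓; slowed heart rate ✗
(B) late-stage kerosis — diminished reflexes ✓; reduced appetite ✗; fever ✗; joint pain ✗; slowed heart rate ✗
(C) chronic mirocytosis — diminished reflexes ✓; reduced appetite ✓ (through heat intolerance → reduced appetite); fever ✓; joint pain ✓; slowed heart rate ✓
(D) Holloway disorder — fails on diminished reflexes (predicts hyperreflexia, not diminished reflexes)
(C) is the only candidate with no mismatches.

C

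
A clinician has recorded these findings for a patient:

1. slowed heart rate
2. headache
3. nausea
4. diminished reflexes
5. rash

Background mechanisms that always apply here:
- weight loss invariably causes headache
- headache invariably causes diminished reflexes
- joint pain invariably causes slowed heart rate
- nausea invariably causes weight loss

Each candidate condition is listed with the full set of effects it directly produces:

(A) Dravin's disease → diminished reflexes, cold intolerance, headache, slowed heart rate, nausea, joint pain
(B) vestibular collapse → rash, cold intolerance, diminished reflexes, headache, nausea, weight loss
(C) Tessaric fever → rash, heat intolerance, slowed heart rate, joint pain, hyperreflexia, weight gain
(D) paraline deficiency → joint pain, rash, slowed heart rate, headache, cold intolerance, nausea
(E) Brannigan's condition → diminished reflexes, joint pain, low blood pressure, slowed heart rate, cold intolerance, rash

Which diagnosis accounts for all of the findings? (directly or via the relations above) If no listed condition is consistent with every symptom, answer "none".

D

Checking each candidate against the observations:
(A) Dravin's disease — does not account for rash
(B) vestibular collapse — slowed heart rate ✗; headache ✓; nausea ✓; diminished reflexes ✓; rash ✓
(C) Tessaric fever — slowed heart rate ✓; headache ✗; nausea ✗; diminished reflexes ✗; rash ✓
(D) paraline deficiency — slowed heart rate ✓; headache ✓; nausea ✓; diminished reflexes ✓ (via headache → diminished reflexes); rash ✓
(E) Brannigan's condition — slowed heart rate ✓; headache ✗; nausea ✗; diminished reflexes ✓; rash ✓
(D) alone accounts for all the evidence.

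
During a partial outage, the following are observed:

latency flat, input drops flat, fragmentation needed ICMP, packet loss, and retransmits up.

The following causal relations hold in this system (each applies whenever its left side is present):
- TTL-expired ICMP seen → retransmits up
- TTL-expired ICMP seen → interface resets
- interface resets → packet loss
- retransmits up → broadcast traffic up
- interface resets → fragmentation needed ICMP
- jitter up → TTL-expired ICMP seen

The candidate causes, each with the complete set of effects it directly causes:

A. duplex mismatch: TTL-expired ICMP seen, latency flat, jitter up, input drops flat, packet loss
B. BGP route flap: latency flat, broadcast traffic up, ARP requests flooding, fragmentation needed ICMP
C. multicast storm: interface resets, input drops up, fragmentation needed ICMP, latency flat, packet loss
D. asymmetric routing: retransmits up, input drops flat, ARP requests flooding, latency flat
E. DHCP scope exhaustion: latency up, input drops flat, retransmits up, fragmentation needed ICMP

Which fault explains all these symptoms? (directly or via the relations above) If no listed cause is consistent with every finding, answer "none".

A

Checking each candidate against the observations:
(A) duplex mismatch — accounts for every observation (fragmentation needed ICMP through TTL-expired ICMP seen → interface resets → fragmentation needed ICMP)
(B) BGP route flap — latency flat +; input drops flat -; fragmentation needed ICMP +; packet loss -; retransmits up -
(C) multicast storm — latency flat +; input drops flat -; fragmentation needed ICMP +; packet loss +; retransmits up -
(D) asymmetric routing — latency flat +; input drops flat +; fragmentation needed ICMP -; packet loss -; retransmits up +
(E) DHCP scope exhaustion — latency flat -; input drops flat +; fragmentation needed ICMP +; packet loss -; retransmits up +
(A) alone accounts for all the evidence.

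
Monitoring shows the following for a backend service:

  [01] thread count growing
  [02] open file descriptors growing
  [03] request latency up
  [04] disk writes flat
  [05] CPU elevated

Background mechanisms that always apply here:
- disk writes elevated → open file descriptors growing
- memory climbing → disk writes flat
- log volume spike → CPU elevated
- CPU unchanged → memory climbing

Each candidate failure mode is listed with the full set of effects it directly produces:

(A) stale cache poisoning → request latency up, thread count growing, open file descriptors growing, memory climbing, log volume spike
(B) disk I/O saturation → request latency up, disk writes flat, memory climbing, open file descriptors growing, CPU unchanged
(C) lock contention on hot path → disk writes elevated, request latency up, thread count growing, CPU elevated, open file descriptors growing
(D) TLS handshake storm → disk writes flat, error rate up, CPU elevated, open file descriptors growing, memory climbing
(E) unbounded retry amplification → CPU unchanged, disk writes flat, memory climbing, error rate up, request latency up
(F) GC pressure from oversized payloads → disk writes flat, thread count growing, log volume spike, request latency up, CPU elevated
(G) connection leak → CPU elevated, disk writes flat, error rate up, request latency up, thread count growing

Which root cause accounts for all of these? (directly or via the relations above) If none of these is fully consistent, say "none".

Checking each candidate against the observations:
(A) stale cache poisoning — accounts for every observation (disk writes flat via memory climbing → disk writes flat)
(B) disk I/O saturation — thread count growing miss; open file descriptors growing match; request latency up match; disk writes flat match; CPU elevated miss
(C) lock contention on hot path — thread count growing match; open file descriptors growing match; request latency up match; disk writes flat miss; CPU elevated match
(D) TLS handshake storm — does not account for thread count growing, request latency up
(E) unbounded retry amplification — thread count growing miss; open file descriptors growing miss; request latency up match; disk writes flat match; CPU elevated miss
(F) GC pressure from oversized payloads — thread count growing match; open file descriptors growing miss; request latency up match; disk writes flat match; CPU elevated match
(G) connection leak — does not account for open file descriptors growing
(A) is the only candidate with no mismatches.

A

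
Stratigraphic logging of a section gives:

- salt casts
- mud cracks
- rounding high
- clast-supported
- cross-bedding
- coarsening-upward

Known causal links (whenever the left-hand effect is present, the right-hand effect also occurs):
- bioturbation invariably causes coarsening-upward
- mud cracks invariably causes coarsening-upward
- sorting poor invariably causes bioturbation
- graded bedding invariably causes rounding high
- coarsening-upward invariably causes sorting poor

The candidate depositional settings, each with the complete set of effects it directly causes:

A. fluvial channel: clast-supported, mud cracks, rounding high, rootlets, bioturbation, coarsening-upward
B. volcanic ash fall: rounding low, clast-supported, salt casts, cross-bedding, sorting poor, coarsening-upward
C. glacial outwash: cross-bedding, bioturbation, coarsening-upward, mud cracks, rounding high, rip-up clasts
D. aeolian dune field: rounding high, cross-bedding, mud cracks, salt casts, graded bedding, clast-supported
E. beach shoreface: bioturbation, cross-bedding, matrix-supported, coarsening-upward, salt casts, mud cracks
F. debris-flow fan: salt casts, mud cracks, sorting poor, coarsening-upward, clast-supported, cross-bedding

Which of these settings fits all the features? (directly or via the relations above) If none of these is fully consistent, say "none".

Testing each hypothesis:
(A) fluvial channel — does not account for salt casts, cross-bedding
(B) volcanic ash fall — salt casts ✓; mud cracks ✗; rounding high ✗; clast-supported ✓; cross-bedding ✓; coarsening-upward ✓
(C) glacial outwash — does not account for salt casts, clast-supported
(D) aeolian dune field — accounts for every observation (coarsening-upward through mud cracks → coarsening-upward)
(E) beach shoreface — salt casts ✓; mud cracks ✓; rounding high ✗; clast-supported ✗; cross-bedding ✓; coarsening-upward ✓
(F) debris-flow fan — salt casts ✓; mud cracks ✓; rounding high ✗; clast-supported ✓; cross-bedding ✓; coarsening-upward ✓
Only (D) is consistent with every observation.

D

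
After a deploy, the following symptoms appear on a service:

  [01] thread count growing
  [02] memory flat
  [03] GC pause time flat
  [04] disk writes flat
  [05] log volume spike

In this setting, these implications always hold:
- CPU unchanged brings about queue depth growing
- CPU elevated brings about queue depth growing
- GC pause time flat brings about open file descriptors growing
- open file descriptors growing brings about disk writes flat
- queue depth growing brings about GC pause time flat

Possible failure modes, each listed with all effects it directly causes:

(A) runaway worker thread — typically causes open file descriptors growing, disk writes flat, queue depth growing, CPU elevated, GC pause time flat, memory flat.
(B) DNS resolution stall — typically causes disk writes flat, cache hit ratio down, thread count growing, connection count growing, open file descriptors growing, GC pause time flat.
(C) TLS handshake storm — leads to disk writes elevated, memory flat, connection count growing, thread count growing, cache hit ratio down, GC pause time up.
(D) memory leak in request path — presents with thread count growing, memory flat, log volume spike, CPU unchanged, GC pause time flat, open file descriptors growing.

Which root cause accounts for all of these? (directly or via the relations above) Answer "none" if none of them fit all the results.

D

Checking each candidate against the observations:
(A) runaway worker thread — does not account for thread count growing, log volume spike
(B) DNS resolution stall — does not account for memory flat, log volume spike
(C) TLS handshake storm — thread count growing ✓; memory flat ✓; GC pause time flat ✗; disk writes flat ✗; log volume spike ✗
(D) memory leak in request path — thread count growing ✓; memory flat ✓; GC pause time flat ✓; disk writes flat ✓ (via open file descriptors growing → disk writes flat); log volume spike ✓
(D) is the only candidate with no mismatches.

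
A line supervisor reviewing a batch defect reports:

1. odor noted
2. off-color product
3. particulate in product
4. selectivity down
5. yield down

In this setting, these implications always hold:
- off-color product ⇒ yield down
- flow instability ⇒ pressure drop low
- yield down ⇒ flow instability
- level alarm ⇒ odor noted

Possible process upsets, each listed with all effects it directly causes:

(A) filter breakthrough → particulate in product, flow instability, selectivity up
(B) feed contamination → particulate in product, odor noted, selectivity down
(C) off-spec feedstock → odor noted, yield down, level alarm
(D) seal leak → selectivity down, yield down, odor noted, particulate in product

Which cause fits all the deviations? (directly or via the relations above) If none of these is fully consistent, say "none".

none

For each candidate, compare predicted effects to what was observed:
(A) filter breakthrough — fails on odor noted, off-color product, selectivity down, yield down (predicts selectivity up, not selectivity down)
(B) feed contamination — odor noted +; off-color product -; particulate in product +; selectivity down +; yield down -
(C) off-spec feedstock — does not account for off-color product, particulate in product, selectivity down
(D) seal leak — does not account for off-color product
None of the listed candidates fits everything.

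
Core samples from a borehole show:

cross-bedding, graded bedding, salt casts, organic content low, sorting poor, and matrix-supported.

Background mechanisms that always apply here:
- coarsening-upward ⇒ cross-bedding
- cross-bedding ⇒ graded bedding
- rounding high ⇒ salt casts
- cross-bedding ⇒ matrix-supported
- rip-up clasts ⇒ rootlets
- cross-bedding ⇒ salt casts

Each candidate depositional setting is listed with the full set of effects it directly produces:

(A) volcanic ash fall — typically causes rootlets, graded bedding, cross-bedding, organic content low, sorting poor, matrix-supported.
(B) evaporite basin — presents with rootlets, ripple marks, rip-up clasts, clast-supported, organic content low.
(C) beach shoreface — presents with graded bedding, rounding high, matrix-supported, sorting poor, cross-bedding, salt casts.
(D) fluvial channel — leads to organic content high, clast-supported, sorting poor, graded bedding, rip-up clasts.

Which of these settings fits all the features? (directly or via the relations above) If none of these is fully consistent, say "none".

Checking each candidate against the observations:
(A) volcanic ash fall — cross-bedding ✓; graded bedding ✓; salt casts ✓ (through cross-bedding → salt casts); organic content low ✓; sorting poor ✓; matrix-supported ✓
(B) evaporite basin — fails on cross-bedding, graded bedding, salt casts, sorting poor, matrix-supported (predicts clast-supported, not matrix-supported)
(C) beach shoreface — cross-bedding ✓; graded bedding ✓; salt casts ✓; organic content low ✗; sorting poor ✓; matrix-supported ✓
(D) fluvial channel — cross-bedding ✗; graded bedding ✓; salt casts ✗; organic content low ✗; sorting poor ✓; matrix-supported ✗
(A) is the only candidate with no mismatches.

A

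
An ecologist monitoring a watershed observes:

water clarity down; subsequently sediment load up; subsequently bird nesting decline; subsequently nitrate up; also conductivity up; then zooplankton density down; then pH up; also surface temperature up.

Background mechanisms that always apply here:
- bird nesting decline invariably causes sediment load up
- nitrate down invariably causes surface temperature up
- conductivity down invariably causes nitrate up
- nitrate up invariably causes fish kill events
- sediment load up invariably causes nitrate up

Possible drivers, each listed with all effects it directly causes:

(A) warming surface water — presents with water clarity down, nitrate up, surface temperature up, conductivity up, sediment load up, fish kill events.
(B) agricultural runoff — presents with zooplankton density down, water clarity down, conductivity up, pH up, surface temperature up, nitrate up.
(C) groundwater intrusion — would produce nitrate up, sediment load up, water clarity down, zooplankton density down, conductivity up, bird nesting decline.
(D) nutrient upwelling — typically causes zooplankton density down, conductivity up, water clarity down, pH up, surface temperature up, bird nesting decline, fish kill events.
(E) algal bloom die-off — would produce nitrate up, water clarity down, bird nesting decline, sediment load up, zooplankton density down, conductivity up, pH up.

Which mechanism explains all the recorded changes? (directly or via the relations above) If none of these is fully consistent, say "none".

D

Per-candidate check:
(A) warming surface water — water clarity down ✓; sediment load up ✓; bird nesting decline ✗; nitrate up ✓; conductivity up ✓; zooplankton density down ✗; pH up ✗; surface temperature up ✓
(B) agricultural runoff — water clarity down ✓; sediment load up ✗; bird nesting decline ✗; nitrate up ✓; conductivity up ✓; zooplankton density down ✓; pH up ✓; surface temperature up ✓
(C) groundwater intrusion — water clarity down ✓; sediment load up ✓; bird nesting decline ✓; nitrate up ✓; conductivity up ✓; zooplankton density down ✓; pH up ✗; surface temperature up ✗
(D) nutrient upwelling — accounts for every observation (sediment load up through bird nesting decline → sediment load up)
(E) algal bloom die-off — water clarity down ✓; sediment load up ✓; bird nesting decline ✓; nitrate up ✓; conductivity up ✓; zooplankton density down ✓; pH up ✓; surface temperature up ✗
Only (D) is consistent with every observation.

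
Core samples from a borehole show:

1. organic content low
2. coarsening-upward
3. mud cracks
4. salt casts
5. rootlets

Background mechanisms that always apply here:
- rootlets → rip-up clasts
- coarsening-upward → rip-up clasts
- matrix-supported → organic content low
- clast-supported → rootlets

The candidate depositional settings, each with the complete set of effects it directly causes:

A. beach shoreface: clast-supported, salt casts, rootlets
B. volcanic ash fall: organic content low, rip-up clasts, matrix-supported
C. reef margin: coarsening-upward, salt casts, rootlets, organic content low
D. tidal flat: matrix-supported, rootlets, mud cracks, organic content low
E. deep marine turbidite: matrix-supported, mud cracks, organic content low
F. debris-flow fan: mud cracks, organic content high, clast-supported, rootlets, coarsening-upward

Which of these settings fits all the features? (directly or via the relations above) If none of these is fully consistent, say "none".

none

Checking each candidate against the observations:
(A) beach shoreface — organic content low miss; coarsening-upward miss; mud cracks miss; salt casts match; rootlets match
(B) volcanic ash fall — organic content low match; coarsening-upward miss; mud cracks miss; salt casts miss; rootlets miss
(C) reef margin — organic content low match; coarsening-upward match; mud cracks miss; salt casts match; rootlets match
(D) tidal flat — organic content low match; coarsening-upward miss; mud cracks match; salt casts miss; rootlets match
(E) deep marine turbidite — does not account for coarsening-upward, salt casts, rootlets
(F) debris-flow fan — organic content low miss; coarsening-upward match; mud cracks match; salt casts miss; rootlets match
None of the listed candidates fits everything.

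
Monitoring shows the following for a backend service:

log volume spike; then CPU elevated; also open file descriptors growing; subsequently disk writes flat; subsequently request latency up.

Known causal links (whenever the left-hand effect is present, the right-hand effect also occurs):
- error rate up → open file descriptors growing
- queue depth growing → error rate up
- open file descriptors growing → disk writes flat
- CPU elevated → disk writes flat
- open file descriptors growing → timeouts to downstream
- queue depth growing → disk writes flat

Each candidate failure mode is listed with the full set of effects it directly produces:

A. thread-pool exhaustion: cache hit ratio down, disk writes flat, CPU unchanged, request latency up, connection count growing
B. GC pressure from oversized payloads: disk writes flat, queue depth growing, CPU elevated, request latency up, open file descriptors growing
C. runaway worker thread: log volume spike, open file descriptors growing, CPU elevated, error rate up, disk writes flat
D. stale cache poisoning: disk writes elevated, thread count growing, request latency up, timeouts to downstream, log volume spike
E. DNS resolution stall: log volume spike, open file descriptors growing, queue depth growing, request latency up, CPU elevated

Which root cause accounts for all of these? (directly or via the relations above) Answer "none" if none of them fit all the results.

For each candidate, compare predicted effects to what was observed:
(A) thread-pool exhaustion — log volume spike miss; CPU elevated miss; open file descriptors growing miss; disk writes flat match; request latency up match
(B) GC pressure from oversized payloads — does not account for log volume spike
(C) runaway worker thread — does not account for request latency up
(D) stale cache poisoning — log volume spike match; CPU elevated miss; open file descriptors growing miss; disk writes flat miss; request latency up match
(E) DNS resolution stall — accounts for every observation (disk writes flat through open file descriptors growing → disk writes flat)
(E) is the only candidate with no mismatches.

E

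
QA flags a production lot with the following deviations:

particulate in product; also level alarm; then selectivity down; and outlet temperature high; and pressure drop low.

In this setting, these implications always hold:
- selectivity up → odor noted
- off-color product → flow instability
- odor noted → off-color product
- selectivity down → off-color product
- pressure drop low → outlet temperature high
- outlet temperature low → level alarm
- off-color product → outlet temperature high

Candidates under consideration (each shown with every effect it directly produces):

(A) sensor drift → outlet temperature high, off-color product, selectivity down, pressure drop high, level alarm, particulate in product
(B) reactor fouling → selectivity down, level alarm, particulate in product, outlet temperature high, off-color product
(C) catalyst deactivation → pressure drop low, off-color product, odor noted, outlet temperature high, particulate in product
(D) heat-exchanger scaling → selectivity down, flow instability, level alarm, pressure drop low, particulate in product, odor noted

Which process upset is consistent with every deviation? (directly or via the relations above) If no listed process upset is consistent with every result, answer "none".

Checking each candidate against the observations:
(A) sensor drift — particulate in product yes; level alarm yes; selectivity down yes; outlet temperature high yes; pressure drop low NO
(B) reactor fouling — does not account for pressure drop low
(C) catalyst deactivation — particulate in product yes; level alarm NO; selectivity down NO; outlet temperature high yes; pressure drop low yes
(D) heat-exchanger scaling — accounts for every observation (outlet temperature high by pressure drop low → outlet temperature high)
(D) alone accounts for all the evidence.

D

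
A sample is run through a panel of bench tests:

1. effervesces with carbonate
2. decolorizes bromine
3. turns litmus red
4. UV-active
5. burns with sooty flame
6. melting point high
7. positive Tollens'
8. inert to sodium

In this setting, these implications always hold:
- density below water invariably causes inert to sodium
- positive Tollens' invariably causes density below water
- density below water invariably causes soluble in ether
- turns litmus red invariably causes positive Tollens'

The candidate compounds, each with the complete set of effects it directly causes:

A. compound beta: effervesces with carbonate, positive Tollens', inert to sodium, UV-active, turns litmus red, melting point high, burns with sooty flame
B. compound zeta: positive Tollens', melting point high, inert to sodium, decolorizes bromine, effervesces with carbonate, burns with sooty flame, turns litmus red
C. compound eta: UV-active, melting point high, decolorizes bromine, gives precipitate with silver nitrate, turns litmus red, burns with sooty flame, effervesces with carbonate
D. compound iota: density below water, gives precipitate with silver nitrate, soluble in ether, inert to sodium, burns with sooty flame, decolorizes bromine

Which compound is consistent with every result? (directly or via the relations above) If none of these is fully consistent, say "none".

For each candidate, compare predicted effects to what was observed:
(A) compound beta — effervesces with carbonate match; decolorizes bromine miss; turns litmus red match; UV-active match; burns with sooty flame match; melting point high match; positive Tollens' match; inert to sodium match
(B) compound zeta — does not account for UV-active
(C) compound eta — effervesces with carbonate match; decolorizes bromine match; turns litmus red match; UV-active match; burns with sooty flame match; melting point high match; positive Tollens' match (through turns litmus red → positive Tollens'); inert to sodium match (through turns litmus red → positive Tollens' → density below water → inert to sodium)
(D) compound iota — effervesces with carbonate miss; decolorizes bromine match; turns litmus red miss; UV-active miss; burns with sooty flame match; melting point high miss; positive Tollens' miss; inert to sodium match
Only (C) is consistent with every observation.

C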